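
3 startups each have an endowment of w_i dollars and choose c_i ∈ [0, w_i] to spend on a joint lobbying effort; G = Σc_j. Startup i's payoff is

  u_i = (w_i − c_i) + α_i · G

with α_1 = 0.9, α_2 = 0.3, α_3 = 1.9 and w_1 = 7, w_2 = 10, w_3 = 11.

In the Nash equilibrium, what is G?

11

∂u_i/∂c_i = α_i − 1, so startup i contributes w_i if α_i > 1, else 0.
α_i > 1 for i ∈ {3}; NE contributions (0, 0, 11), G = 11.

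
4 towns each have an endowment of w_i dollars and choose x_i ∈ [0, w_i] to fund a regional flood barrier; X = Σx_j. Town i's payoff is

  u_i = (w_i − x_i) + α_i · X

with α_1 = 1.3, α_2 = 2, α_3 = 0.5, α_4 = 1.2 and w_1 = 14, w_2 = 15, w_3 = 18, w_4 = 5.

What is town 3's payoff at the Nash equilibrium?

35

∂u_i/∂x_i = α_i − 1, so town i contributes w_i if α_i > 1, else 0.
α_i > 1 for i ∈ {1, 2, 4}; NE contributions (14, 15, 0, 5), X = 34.
u_3 = (18 − 0) + 0.5·34 = 35.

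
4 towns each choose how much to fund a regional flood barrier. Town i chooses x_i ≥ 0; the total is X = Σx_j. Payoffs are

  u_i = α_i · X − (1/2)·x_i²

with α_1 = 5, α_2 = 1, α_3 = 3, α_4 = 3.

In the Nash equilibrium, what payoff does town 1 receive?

47.5

Town i's FOC: ∂u_i/∂x_i = α_i − x_i = 0, so x_i* = α_i.
NE contributions = (5, 1, 3, 3); X = 12.
u_1 = α_1·X − ½·(x_1)² = 5·12 − ½·5² = 47.5.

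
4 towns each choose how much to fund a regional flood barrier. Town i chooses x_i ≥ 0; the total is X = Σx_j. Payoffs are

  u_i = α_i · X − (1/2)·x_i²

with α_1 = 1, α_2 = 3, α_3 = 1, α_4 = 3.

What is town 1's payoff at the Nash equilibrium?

7.5

Town i's FOC: ∂u_i/∂x_i = α_i − x_i = 0, so x_i* = α_i.
NE contributions = (1, 3, 1, 3); X = 8.
u_1 = α_1·X − ½·(x_1)² = 1·8 − ½·1² = 7.5.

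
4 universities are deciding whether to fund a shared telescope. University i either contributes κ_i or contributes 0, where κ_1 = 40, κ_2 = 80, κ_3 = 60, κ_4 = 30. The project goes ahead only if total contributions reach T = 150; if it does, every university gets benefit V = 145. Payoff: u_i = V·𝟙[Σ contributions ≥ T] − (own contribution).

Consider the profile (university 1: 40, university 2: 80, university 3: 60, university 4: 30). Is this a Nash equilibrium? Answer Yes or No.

Total = 210 ≥ 150: provided.
University 1 (pledges 40, payoff 105): dropping to 0 → total 170, payoff 145. Profitable deviation.

No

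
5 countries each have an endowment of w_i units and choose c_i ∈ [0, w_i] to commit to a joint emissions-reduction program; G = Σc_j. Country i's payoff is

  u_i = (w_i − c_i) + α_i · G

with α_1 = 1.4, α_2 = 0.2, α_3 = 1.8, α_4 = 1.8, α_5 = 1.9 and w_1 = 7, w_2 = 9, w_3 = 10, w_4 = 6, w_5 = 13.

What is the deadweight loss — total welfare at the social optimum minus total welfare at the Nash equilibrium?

∂u_i/∂c_i = α_i − 1, so country i contributes w_i if α_i > 1, else 0.
α_i > 1 for i ∈ {1, 3, 4, 5}; NE contributions (7, 0, 10, 6, 13), G = 36.
W^NE = Σw_i − G^NE + (Σα_i)·G^NE = 45 + 6.1·36 = 264.6.
Planner: ∂(Σu_j)/∂c_i = Σα_j − 1 = 6.1 > 0, so everyone contributes w_i; G^SO = 45, W^SO = 45 + 6.1·45 = 319.5.
Deadweight loss = 54.9.

54.9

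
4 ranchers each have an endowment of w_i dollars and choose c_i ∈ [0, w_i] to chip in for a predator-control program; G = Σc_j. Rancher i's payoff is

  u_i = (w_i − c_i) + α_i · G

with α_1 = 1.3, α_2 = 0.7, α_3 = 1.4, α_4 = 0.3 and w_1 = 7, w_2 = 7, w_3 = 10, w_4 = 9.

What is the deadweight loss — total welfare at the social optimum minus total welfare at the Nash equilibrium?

43.2

∂u_i/∂c_i = α_i − 1, so rancher i contributes w_i if α_i > 1, else 0.
α_i > 1 for i ∈ {1, 3}; NE contributions (7, 0, 10, 0), G = 17.
W^NE = Σw_i − G^NE + (Σα_i)·G^NE = 33 + 2.7·17 = 78.9.
Planner: ∂(Σu_j)/∂c_i = Σα_j − 1 = 2.7 > 0, so everyone contributes w_i; G^SO = 33, W^SO = 33 + 2.7·33 = 122.1.
Deadweight loss = 43.2.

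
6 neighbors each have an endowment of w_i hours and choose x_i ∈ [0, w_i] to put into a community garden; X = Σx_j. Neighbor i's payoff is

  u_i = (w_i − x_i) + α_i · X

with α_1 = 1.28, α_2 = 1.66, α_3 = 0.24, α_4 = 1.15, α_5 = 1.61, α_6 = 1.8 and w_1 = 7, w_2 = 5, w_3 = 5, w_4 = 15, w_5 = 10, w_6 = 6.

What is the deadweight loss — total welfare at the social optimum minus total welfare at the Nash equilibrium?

∂u_i/∂x_i = α_i − 1, so neighbor i contributes w_i if α_i > 1, else 0.
α_i > 1 for i ∈ {1, 2, 4, 5, 6}; NE contributions (7, 5, 0, 15, 10, 6), X = 43.
W^NE = Σw_i − X^NE + (Σα_i)·X^NE = 48 + 6.74·43 = 337.82.
Planner: ∂(Σu_j)/∂x_i = Σα_j − 1 = 6.74 > 0, so everyone contributes w_i; X^SO = 48, W^SO = 48 + 6.74·48 = 371.52.
Deadweight loss = 33.7.

33.7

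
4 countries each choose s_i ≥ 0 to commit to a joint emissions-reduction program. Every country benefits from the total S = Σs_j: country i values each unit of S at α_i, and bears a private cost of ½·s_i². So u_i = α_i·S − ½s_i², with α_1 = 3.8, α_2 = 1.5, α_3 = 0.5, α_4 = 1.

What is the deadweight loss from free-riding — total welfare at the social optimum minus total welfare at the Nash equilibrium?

55.21

Country i's FOC: ∂u_i/∂s_i = α_i − s_i = 0, so s_i* = α_i.
NE contributions = (3.8, 1.5, 0.5, 1); S = 6.8.
W^NE = (Σα)·S − ½Σα_i² = 6.8² − ½·17.94 = 37.27.
Planner sets s_i = Σα_j = 6.8 for every i, so S^SO = 4·6.8 = 27.2.
W^SO = (Σα)·S^SO − ½·4·(Σα)² = (4/2)·6.8² = 92.48.
Deadweight loss = W^SO − W^NE = 55.21.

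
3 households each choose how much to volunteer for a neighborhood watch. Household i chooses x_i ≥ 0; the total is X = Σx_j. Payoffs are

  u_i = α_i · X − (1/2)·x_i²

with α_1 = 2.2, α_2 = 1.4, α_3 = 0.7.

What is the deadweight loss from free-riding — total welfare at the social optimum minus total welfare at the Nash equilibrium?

Household i's FOC: ∂u_i/∂x_i = α_i − x_i = 0, so x_i* = α_i.
NE contributions = (2.2, 1.4, 0.7); X = 4.3.
W^NE = (Σα)·X − ½Σα_i² = 4.3² − ½·7.29 = 14.845.
Planner sets x_i = Σα_j = 4.3 for every i, so X^SO = 3·4.3 = 12.9.
W^SO = (Σα)·X^SO − ½·3·(Σα)² = (3/2)·4.3² = 27.735.
Deadweight loss = W^SO − W^NE = 12.89.

12.89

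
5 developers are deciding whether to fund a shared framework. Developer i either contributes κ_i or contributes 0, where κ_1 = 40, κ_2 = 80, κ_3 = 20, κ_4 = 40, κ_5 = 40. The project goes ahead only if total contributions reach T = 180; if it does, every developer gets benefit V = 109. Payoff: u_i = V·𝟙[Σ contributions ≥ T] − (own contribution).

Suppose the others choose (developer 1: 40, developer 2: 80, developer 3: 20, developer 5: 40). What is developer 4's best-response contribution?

Others' total = 180 ≥ 180; contributing adds cost 40 for no extra benefit.
Best response: 0.

0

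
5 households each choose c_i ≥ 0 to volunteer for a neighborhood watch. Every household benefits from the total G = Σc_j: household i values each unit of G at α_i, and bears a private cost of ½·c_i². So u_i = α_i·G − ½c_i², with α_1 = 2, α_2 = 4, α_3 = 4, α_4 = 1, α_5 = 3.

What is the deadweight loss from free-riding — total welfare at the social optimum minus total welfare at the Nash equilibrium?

Household i's FOC: ∂u_i/∂c_i = α_i − c_i = 0, so c_i* = α_i.
NE contributions = (2, 4, 4, 1, 3); G = 14.
W^NE = (Σα)·G − ½Σα_i² = 14² − ½·46 = 173.
Planner sets c_i = Σα_j = 14 for every i, so G^SO = 5·14 = 70.
W^SO = (Σα)·G^SO − ½·5·(Σα)² = (5/2)·14² = 490.
Deadweight loss = W^SO − W^NE = 317.

317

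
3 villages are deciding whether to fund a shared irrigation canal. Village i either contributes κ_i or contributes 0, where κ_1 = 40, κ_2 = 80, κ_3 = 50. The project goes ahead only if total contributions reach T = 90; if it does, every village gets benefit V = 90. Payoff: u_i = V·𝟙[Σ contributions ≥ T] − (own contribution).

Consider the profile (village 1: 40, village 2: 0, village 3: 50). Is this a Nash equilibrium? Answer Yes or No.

Total = 90 ≥ 90: provided.
Village 1 (pledges 40, payoff 50): dropping to 0 → total 50, payoff 0. No gain.
Village 2 (pledges 0, payoff 90): pledging 80 → total 170, payoff 10. No gain.
Village 3 (pledges 50, payoff 40): dropping to 0 → total 40, payoff 0. No gain.

Yes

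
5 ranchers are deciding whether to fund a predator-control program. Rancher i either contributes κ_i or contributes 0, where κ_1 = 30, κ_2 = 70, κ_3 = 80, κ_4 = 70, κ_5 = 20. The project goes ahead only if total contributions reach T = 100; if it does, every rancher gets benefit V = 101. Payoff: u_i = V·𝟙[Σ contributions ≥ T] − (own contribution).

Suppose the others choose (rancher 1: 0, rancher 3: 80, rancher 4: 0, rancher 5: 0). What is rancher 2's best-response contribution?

Others' total = 80. Contributing 70 brings total to 150 ≥ 100: gain V − κ_2 = 31.
Best response: 70.

70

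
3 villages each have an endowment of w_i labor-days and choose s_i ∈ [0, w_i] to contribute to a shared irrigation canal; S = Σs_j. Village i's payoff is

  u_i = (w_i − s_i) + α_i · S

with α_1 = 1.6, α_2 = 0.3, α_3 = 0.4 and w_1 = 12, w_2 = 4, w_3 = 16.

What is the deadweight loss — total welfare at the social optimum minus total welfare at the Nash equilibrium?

∂u_i/∂s_i = α_i − 1, so village i contributes w_i if α_i > 1, else 0.
α_i > 1 for i ∈ {1}; NE contributions (12, 0, 0), S = 12.
W^NE = Σw_i − S^NE + (Σα_i)·S^NE = 32 + 1.3·12 = 47.6.
Planner: ∂(Σu_j)/∂s_i = Σα_j − 1 = 1.3 > 0, so everyone contributes w_i; S^SO = 32, W^SO = 32 + 1.3·32 = 73.6.
Deadweight loss = 26.

26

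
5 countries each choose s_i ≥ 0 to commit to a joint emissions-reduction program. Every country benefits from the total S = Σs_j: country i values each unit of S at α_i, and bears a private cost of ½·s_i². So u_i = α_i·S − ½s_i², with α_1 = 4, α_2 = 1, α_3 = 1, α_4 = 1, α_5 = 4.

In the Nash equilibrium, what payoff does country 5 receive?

36

Country i's FOC: ∂u_i/∂s_i = α_i − s_i = 0, so s_i* = α_i.
NE contributions = (4, 1, 1, 1, 4); S = 11.
u_5 = α_5·S − ½·(s_5)² = 4·11 − ½·4² = 36.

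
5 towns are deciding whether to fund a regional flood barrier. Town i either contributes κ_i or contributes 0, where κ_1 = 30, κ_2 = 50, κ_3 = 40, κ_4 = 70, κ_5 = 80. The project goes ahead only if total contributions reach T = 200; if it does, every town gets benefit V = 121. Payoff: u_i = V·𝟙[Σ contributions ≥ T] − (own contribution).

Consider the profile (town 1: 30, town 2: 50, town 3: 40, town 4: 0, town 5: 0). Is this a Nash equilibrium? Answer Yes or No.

No

Total = 120 < 200: not provided.
Town 1 (pledges 30, payoff -30): dropping to 0 → total 90, payoff 0. Profitable deviation.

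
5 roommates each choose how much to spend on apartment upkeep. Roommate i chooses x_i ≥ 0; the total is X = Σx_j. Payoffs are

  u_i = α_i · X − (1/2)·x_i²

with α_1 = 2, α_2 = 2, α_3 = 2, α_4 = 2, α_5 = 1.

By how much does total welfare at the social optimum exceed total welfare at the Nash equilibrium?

Roommate i's FOC: ∂u_i/∂x_i = α_i − x_i = 0, so x_i* = α_i.
NE contributions = (2, 2, 2, 2, 1); X = 9.
W^NE = (Σα)·X − ½Σα_i² = 9² − ½·17 = 72.5.
Planner sets x_i = Σα_j = 9 for every i, so X^SO = 5·9 = 45.
W^SO = (Σα)·X^SO − ½·5·(Σα)² = (5/2)·9² = 202.5.
Deadweight loss = W^SO − W^NE = 130.

130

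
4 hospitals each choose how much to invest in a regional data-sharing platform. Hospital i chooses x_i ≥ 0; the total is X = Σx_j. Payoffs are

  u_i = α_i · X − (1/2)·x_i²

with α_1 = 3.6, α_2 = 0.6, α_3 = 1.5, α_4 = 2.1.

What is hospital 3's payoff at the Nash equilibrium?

10.575

Hospital i's FOC: ∂u_i/∂x_i = α_i − x_i = 0, so x_i* = α_i.
NE contributions = (3.6, 0.6, 1.5, 2.1); X = 7.8.
u_3 = α_3·X − ½·(x_3)² = 1.5·7.8 − ½·1.5² = 10.575.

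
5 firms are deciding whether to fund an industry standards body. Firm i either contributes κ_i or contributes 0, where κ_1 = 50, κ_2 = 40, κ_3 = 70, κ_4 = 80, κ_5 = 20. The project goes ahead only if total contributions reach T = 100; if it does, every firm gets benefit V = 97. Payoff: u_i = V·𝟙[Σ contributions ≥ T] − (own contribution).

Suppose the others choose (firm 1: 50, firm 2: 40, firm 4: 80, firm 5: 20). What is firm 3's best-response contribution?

0

Others' total = 190 ≥ 100; contributing adds cost 70 for no extra benefit.
Best response: 0.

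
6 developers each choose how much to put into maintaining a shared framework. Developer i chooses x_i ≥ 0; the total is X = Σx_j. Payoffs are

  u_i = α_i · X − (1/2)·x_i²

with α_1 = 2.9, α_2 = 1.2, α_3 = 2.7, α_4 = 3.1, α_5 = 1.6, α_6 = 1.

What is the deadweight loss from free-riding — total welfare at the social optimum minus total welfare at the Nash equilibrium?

Developer i's FOC: ∂u_i/∂x_i = α_i − x_i = 0, so x_i* = α_i.
NE contributions = (2.9, 1.2, 2.7, 3.1, 1.6, 1); X = 12.5.
W^NE = (Σα)·X − ½Σα_i² = 12.5² − ½·30.31 = 141.095.
Planner sets x_i = Σα_j = 12.5 for every i, so X^SO = 6·12.5 = 75.
W^SO = (Σα)·X^SO − ½·6·(Σα)² = (6/2)·12.5² = 468.75.
Deadweight loss = W^SO − W^NE = 327.655.

327.655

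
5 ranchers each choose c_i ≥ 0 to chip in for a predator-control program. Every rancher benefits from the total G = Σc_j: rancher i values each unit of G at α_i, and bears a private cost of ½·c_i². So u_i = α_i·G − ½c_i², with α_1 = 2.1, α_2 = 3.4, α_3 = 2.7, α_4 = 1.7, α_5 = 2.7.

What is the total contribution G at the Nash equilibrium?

12.6

Rancher i's FOC: ∂u_i/∂c_i = α_i − c_i = 0, so c_i* = α_i.
NE contributions = (2.1, 3.4, 2.7, 1.7, 2.7); G = 12.6.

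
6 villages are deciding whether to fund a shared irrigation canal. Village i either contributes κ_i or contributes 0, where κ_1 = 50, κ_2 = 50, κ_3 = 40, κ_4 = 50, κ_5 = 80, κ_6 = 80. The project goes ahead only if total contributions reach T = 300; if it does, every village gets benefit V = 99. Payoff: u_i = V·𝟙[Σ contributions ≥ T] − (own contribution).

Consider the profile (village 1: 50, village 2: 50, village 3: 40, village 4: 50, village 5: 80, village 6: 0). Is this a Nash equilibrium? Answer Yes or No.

No

Total = 270 < 300: not provided.
Village 1 (pledges 50, payoff -50): dropping to 0 → total 220, payoff 0. Profitable deviation.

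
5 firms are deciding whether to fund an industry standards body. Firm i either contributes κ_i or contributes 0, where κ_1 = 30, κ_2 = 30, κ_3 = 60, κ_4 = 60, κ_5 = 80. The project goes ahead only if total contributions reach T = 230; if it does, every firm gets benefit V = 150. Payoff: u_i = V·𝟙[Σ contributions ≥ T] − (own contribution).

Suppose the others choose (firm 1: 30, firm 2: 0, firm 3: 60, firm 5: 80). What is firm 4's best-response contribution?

Others' total = 170. Contributing 60 brings total to 230 ≥ 230: gain V − κ_4 = 90.
Best response: 60.

60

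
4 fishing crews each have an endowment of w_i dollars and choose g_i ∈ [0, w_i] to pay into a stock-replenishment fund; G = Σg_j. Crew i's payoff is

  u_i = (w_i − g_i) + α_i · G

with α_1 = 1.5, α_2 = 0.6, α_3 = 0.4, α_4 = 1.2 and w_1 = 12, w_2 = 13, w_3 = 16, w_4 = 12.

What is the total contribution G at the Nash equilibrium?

∂u_i/∂g_i = α_i − 1, so crew i contributes w_i if α_i > 1, else 0.
α_i > 1 for i ∈ {1, 4}; NE contributions (12, 0, 0, 12), G = 24.

24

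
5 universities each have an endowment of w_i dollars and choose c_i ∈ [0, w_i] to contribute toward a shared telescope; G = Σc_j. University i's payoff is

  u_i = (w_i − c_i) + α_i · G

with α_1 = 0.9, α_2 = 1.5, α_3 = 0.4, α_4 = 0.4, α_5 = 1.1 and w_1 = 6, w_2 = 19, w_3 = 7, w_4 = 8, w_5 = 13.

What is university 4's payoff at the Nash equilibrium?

∂u_i/∂c_i = α_i − 1, so university i contributes w_i if α_i > 1, else 0.
α_i > 1 for i ∈ {2, 5}; NE contributions (0, 19, 0, 0, 13), G = 32.
u_4 = (8 − 0) + 0.4·32 = 20.8.

20.8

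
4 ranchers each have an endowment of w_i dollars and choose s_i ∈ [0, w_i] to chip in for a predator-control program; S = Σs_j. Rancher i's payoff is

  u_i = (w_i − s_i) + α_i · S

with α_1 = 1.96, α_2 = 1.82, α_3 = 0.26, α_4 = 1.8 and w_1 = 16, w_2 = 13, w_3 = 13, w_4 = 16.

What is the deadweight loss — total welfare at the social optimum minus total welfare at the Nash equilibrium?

62.92

∂u_i/∂s_i = α_i − 1, so rancher i contributes w_i if α_i > 1, else 0.
α_i > 1 for i ∈ {1, 2, 4}; NE contributions (16, 13, 0, 16), S = 45.
W^NE = Σw_i − S^NE + (Σα_i)·S^NE = 58 + 4.84·45 = 275.8.
Planner: ∂(Σu_j)/∂s_i = Σα_j − 1 = 4.84 > 0, so everyone contributes w_i; S^SO = 58, W^SO = 58 + 4.84·58 = 338.72.
Deadweight loss = 62.92.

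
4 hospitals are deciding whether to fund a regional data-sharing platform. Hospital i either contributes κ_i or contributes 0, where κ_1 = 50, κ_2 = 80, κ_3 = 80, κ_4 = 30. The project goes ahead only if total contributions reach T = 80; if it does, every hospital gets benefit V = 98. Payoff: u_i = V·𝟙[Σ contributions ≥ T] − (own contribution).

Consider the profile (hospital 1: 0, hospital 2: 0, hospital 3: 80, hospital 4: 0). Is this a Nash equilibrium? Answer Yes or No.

Yes

Total = 80 ≥ 80: provided.
Hospital 1 (pledges 0, payoff 98): pledging 50 → total 130, payoff 48. No gain.
Hospital 2 (pledges 0, payoff 98): pledging 80 → total 160, payoff 18. No gain.
Hospital 3 (pledges 80, payoff 18): dropping to 0 → total 0, payoff 0. No gain.
Hospital 4 (pledges 0, payoff 98): pledging 30 → total 110, payoff 68. No gain.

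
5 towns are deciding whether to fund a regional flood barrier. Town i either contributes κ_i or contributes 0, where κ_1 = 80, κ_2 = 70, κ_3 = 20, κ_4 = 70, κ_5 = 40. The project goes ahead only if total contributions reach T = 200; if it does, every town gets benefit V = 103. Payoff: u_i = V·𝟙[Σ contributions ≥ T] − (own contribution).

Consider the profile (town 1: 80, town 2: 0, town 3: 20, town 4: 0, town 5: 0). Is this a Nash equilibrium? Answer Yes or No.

No

Total = 100 < 200: not provided.
Town 1 (pledges 80, payoff -80): dropping to 0 → total 20, payoff 0. Profitable deviation.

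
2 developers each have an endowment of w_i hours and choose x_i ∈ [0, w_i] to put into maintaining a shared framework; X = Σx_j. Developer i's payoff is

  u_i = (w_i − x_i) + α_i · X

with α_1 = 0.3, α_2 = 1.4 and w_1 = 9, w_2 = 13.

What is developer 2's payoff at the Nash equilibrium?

∂u_i/∂x_i = α_i − 1, so developer i contributes w_i if α_i > 1, else 0.
α_i > 1 for i ∈ {2}; NE contributions (0, 13), X = 13.
u_2 = (13 − 13) + 1.4·13 = 18.2.

18.2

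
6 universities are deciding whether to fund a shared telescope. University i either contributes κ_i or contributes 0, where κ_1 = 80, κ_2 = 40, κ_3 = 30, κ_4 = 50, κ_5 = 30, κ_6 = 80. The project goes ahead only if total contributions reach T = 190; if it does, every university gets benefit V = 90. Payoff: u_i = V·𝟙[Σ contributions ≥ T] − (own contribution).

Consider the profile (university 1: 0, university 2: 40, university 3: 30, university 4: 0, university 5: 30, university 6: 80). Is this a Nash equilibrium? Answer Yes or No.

Total = 180 < 190: not provided.
University 1 (pledges 0, payoff 0): pledging 80 → total 260, payoff 10. Profitable deviation.

No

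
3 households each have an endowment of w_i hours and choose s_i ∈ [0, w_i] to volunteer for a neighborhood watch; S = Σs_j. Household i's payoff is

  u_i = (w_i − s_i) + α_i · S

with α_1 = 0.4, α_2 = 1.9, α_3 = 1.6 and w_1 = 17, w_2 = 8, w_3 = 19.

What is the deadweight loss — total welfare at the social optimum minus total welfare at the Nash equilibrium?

49.3

∂u_i/∂s_i = α_i − 1, so household i contributes w_i if α_i > 1, else 0.
α_i > 1 for i ∈ {2, 3}; NE contributions (0, 8, 19), S = 27.
W^NE = Σw_i − S^NE + (Σα_i)·S^NE = 44 + 2.9·27 = 122.3.
Planner: ∂(Σu_j)/∂s_i = Σα_j − 1 = 2.9 > 0, so everyone contributes w_i; S^SO = 44, W^SO = 44 + 2.9·44 = 171.6.
Deadweight loss = 49.3.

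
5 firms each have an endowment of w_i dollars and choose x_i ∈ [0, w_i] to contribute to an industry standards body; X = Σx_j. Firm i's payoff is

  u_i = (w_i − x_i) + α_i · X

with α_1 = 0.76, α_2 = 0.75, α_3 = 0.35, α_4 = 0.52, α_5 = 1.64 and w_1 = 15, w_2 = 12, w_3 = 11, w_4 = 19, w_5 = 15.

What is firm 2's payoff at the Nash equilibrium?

∂u_i/∂x_i = α_i − 1, so firm i contributes w_i if α_i > 1, else 0.
α_i > 1 for i ∈ {5}; NE contributions (0, 0, 0, 0, 15), X = 15.
u_2 = (12 − 0) + 0.75·15 = 23.25.

23.25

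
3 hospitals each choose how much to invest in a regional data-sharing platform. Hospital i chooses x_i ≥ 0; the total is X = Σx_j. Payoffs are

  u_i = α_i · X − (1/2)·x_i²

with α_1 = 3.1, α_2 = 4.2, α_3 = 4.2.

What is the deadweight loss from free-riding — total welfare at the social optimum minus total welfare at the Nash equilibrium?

Hospital i's FOC: ∂u_i/∂x_i = α_i − x_i = 0, so x_i* = α_i.
NE contributions = (3.1, 4.2, 4.2); X = 11.5.
W^NE = (Σα)·X − ½Σα_i² = 11.5² − ½·44.89 = 109.805.
Planner sets x_i = Σα_j = 11.5 for every i, so X^SO = 3·11.5 = 34.5.
W^SO = (Σα)·X^SO − ½·3·(Σα)² = (3/2)·11.5² = 198.375.
Deadweight loss = W^SO − W^NE = 88.57.

88.57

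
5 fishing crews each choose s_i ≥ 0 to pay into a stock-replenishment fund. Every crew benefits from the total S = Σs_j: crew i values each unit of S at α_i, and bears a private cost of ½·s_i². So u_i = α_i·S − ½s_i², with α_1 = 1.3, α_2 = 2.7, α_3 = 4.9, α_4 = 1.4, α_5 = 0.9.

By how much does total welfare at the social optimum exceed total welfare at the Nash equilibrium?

206.04

Crew i's FOC: ∂u_i/∂s_i = α_i − s_i = 0, so s_i* = α_i.
NE contributions = (1.3, 2.7, 4.9, 1.4, 0.9); S = 11.2.
W^NE = (Σα)·S − ½Σα_i² = 11.2² − ½·35.76 = 107.56.
Planner sets s_i = Σα_j = 11.2 for every i, so S^SO = 5·11.2 = 56.
W^SO = (Σα)·S^SO − ½·5·(Σα)² = (5/2)·11.2² = 313.6.
Deadweight loss = W^SO − W^NE = 206.04.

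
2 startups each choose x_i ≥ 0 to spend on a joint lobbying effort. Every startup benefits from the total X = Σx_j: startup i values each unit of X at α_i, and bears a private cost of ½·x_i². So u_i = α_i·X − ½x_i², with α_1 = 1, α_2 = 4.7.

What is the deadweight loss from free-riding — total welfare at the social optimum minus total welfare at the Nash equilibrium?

11.545

Startup i's FOC: ∂u_i/∂x_i = α_i − x_i = 0, so x_i* = α_i.
NE contributions = (1, 4.7); X = 5.7.
W^NE = (Σα)·X − ½Σα_i² = 5.7² − ½·23.09 = 20.945.
Planner sets x_i = Σα_j = 5.7 for every i, so X^SO = 2·5.7 = 11.4.
W^SO = (Σα)·X^SO − ½·2·(Σα)² = (2/2)·5.7² = 32.49.
Deadweight loss = W^SO − W^NE = 11.545.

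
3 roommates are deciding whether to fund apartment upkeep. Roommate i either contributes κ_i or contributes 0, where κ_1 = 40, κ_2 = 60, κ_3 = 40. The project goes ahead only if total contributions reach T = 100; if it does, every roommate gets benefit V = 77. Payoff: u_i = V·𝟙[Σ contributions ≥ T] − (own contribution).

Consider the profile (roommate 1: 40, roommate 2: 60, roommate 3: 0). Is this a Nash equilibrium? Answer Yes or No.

Total = 100 ≥ 100: provided.
Roommate 1 (pledges 40, payoff 37): dropping to 0 → total 60, payoff 0. No gain.
Roommate 2 (pledges 60, payoff 17): dropping to 0 → total 40, payoff 0. No gain.
Roommate 3 (pledges 0, payoff 77): pledging 40 → total 140, payoff 37. No gain.

Yes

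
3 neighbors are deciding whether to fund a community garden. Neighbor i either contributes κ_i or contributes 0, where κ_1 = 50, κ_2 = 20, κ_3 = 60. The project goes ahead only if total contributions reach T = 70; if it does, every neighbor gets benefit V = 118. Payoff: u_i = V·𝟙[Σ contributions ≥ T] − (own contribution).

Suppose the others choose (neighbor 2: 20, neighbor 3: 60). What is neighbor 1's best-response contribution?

Others' total = 80 ≥ 70; contributing adds cost 50 for no extra benefit.
Best response: 0.

0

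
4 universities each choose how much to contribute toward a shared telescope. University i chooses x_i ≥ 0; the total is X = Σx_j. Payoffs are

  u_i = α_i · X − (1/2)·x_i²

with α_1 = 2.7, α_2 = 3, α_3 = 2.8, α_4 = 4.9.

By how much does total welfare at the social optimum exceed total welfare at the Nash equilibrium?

University i's FOC: ∂u_i/∂x_i = α_i − x_i = 0, so x_i* = α_i.
NE contributions = (2.7, 3, 2.8, 4.9); X = 13.4.
W^NE = (Σα)·X − ½Σα_i² = 13.4² − ½·48.14 = 155.49.
Planner sets x_i = Σα_j = 13.4 for every i, so X^SO = 4·13.4 = 53.6.
W^SO = (Σα)·X^SO − ½·4·(Σα)² = (4/2)·13.4² = 359.12.
Deadweight loss = W^SO − W^NE = 203.63.

203.63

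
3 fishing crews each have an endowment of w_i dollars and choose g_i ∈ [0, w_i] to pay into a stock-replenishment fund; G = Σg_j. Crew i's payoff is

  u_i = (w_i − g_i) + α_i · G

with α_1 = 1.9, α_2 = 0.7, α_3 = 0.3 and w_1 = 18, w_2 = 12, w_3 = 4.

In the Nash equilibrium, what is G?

∂u_i/∂g_i = α_i − 1, so crew i contributes w_i if α_i > 1, else 0.
α_i > 1 for i ∈ {1}; NE contributions (18, 0, 0), G = 18.

18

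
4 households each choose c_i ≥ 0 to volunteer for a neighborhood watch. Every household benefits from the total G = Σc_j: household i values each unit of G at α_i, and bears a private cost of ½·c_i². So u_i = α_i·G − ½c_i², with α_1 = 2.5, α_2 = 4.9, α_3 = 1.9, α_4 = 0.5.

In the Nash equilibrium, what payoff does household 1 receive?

21.375

Household i's FOC: ∂u_i/∂c_i = α_i − c_i = 0, so c_i* = α_i.
NE contributions = (2.5, 4.9, 1.9, 0.5); G = 9.8.
u_1 = α_1·G − ½·(c_1)² = 2.5·9.8 − ½·2.5² = 21.375.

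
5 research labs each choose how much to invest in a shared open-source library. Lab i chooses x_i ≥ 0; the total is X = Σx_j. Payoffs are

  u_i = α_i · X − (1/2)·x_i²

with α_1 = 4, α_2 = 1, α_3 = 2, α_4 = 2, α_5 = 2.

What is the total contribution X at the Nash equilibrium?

Lab i's FOC: ∂u_i/∂x_i = α_i − x_i = 0, so x_i* = α_i.
NE contributions = (4, 1, 2, 2, 2); X = 11.

11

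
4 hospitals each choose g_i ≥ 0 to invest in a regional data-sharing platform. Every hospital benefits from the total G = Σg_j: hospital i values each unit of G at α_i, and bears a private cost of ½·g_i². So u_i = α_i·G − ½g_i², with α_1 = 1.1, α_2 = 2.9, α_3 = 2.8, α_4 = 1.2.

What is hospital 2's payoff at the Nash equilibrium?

18.995

Hospital i's FOC: ∂u_i/∂g_i = α_i − g_i = 0, so g_i* = α_i.
NE contributions = (1.1, 2.9, 2.8, 1.2); G = 8.
u_2 = α_2·G − ½·(g_2)² = 2.9·8 − ½·2.9² = 18.995.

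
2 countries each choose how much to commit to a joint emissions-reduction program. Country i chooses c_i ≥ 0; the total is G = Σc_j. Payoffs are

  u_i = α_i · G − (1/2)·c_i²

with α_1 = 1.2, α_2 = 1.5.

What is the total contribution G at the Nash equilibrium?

2.7

Country i's FOC: ∂u_i/∂c_i = α_i − c_i = 0, so c_i* = α_i.
NE contributions = (1.2, 1.5); G = 2.7.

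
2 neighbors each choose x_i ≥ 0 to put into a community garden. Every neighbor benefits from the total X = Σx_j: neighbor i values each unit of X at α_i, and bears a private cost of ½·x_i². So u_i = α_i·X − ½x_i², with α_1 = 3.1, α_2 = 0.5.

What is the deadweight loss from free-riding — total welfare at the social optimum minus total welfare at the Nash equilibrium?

Neighbor i's FOC: ∂u_i/∂x_i = α_i − x_i = 0, so x_i* = α_i.
NE contributions = (3.1, 0.5); X = 3.6.
W^NE = (Σα)·X − ½Σα_i² = 3.6² − ½·9.86 = 8.03.
Planner sets x_i = Σα_j = 3.6 for every i, so X^SO = 2·3.6 = 7.2.
W^SO = (Σα)·X^SO − ½·2·(Σα)² = (2/2)·3.6² = 12.96.
Deadweight loss = W^SO − W^NE = 4.93.

4.93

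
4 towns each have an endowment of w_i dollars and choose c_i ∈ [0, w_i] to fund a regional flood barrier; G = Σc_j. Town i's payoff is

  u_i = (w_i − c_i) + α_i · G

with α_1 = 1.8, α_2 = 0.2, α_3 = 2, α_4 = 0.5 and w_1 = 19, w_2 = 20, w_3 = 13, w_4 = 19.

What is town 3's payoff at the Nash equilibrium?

64

∂u_i/∂c_i = α_i − 1, so town i contributes w_i if α_i > 1, else 0.
α_i > 1 for i ∈ {1, 3}; NE contributions (19, 0, 13, 0), G = 32.
u_3 = (13 − 13) + 2·32 = 64.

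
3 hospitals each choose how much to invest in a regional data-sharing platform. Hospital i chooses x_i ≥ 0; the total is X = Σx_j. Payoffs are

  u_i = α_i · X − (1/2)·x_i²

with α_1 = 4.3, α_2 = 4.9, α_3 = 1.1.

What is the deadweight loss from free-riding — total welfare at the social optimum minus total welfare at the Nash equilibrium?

Hospital i's FOC: ∂u_i/∂x_i = α_i − x_i = 0, so x_i* = α_i.
NE contributions = (4.3, 4.9, 1.1); X = 10.3.
W^NE = (Σα)·X − ½Σα_i² = 10.3² − ½·43.71 = 84.235.
Planner sets x_i = Σα_j = 10.3 for every i, so X^SO = 3·10.3 = 30.9.
W^SO = (Σα)·X^SO − ½·3·(Σα)² = (3/2)·10.3² = 159.135.
Deadweight loss = W^SO − W^NE = 74.9.

74.9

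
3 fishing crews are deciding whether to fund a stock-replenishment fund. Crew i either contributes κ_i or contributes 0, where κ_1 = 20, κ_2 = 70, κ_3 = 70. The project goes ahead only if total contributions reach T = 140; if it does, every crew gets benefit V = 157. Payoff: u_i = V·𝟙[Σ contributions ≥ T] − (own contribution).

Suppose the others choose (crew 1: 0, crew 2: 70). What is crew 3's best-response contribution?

70

Others' total = 70. Contributing 70 brings total to 140 ≥ 140: gain V − κ_3 = 87.
Best response: 70.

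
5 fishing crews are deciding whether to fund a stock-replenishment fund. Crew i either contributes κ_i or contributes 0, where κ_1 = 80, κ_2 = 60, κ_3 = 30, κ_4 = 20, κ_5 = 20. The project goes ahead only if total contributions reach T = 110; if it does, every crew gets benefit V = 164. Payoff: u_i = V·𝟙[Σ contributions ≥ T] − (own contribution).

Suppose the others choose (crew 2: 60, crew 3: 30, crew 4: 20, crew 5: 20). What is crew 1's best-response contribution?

0

Others' total = 130 ≥ 110; contributing adds cost 80 for no extra benefit.
Best response: 0.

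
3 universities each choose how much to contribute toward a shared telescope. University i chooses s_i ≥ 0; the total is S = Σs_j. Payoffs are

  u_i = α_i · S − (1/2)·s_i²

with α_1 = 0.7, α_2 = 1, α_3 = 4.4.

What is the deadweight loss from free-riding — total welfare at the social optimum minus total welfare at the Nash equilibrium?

University i's FOC: ∂u_i/∂s_i = α_i − s_i = 0, so s_i* = α_i.
NE contributions = (0.7, 1, 4.4); S = 6.1.
W^NE = (Σα)·S − ½Σα_i² = 6.1² − ½·20.85 = 26.785.
Planner sets s_i = Σα_j = 6.1 for every i, so S^SO = 3·6.1 = 18.3.
W^SO = (Σα)·S^SO − ½·3·(Σα)² = (3/2)·6.1² = 55.815.
Deadweight loss = W^SO − W^NE = 29.03.

29.03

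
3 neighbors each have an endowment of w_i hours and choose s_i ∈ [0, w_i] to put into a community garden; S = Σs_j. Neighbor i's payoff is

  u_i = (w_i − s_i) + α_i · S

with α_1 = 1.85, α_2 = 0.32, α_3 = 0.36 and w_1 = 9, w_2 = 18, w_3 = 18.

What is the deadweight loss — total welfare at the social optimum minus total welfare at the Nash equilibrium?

55.08

∂u_i/∂s_i = α_i − 1, so neighbor i contributes w_i if α_i > 1, else 0.
α_i > 1 for i ∈ {1}; NE contributions (9, 0, 0), S = 9.
W^NE = Σw_i − S^NE + (Σα_i)·S^NE = 45 + 1.53·9 = 58.77.
Planner: ∂(Σu_j)/∂s_i = Σα_j − 1 = 1.53 > 0, so everyone contributes w_i; S^SO = 45, W^SO = 45 + 1.53·45 = 113.85.
Deadweight loss = 55.08.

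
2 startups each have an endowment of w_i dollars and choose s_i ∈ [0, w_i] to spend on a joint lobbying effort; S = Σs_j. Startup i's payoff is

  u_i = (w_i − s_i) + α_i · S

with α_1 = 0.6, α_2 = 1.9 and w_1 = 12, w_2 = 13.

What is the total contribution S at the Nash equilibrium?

∂u_i/∂s_i = α_i − 1, so startup i contributes w_i if α_i > 1, else 0.
α_i > 1 for i ∈ {2}; NE contributions (0, 13), S = 13.

13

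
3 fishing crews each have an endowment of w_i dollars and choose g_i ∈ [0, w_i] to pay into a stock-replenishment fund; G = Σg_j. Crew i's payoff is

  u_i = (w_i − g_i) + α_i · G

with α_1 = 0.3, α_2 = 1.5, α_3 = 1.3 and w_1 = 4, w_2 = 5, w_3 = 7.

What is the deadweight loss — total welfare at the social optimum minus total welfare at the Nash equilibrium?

∂u_i/∂g_i = α_i − 1, so crew i contributes w_i if α_i > 1, else 0.
α_i > 1 for i ∈ {2, 3}; NE contributions (0, 5, 7), G = 12.
W^NE = Σw_i − G^NE + (Σα_i)·G^NE = 16 + 2.1·12 = 41.2.
Planner: ∂(Σu_j)/∂g_i = Σα_j − 1 = 2.1 > 0, so everyone contributes w_i; G^SO = 16, W^SO = 16 + 2.1·16 = 49.6.
Deadweight loss = 8.4.

8.4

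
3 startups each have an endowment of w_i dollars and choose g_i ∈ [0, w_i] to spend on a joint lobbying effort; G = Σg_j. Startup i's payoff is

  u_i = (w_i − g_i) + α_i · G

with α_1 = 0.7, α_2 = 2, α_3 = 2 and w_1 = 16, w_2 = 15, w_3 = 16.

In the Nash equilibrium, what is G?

31

∂u_i/∂g_i = α_i − 1, so startup i contributes w_i if α_i > 1, else 0.
α_i > 1 for i ∈ {2, 3}; NE contributions (0, 15, 16), G = 31.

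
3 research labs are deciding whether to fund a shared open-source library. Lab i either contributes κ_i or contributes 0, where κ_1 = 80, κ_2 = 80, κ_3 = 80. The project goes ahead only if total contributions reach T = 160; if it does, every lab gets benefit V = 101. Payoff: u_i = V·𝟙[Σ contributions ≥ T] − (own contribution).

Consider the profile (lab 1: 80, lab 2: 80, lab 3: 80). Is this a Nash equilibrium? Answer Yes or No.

Total = 240 ≥ 160: provided.
Lab 1 (pledges 80, payoff 21): dropping to 0 → total 160, payoff 101. Profitable deviation.

No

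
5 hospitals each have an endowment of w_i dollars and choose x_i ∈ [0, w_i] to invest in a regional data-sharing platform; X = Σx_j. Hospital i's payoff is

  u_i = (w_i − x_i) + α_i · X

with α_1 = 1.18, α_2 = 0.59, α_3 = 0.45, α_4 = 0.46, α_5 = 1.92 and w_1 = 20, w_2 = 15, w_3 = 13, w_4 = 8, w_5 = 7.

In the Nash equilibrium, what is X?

∂u_i/∂x_i = α_i − 1, so hospital i contributes w_i if α_i > 1, else 0.
α_i > 1 for i ∈ {1, 5}; NE contributions (20, 0, 0, 0, 7), X = 27.

27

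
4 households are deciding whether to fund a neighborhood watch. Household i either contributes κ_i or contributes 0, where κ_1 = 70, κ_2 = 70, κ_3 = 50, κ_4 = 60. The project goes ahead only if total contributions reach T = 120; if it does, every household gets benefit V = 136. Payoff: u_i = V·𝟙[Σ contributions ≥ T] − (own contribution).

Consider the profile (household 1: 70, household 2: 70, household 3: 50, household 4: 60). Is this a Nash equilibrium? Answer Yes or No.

No

Total = 250 ≥ 120: provided.
Household 1 (pledges 70, payoff 66): dropping to 0 → total 180, payoff 136. Profitable deviation.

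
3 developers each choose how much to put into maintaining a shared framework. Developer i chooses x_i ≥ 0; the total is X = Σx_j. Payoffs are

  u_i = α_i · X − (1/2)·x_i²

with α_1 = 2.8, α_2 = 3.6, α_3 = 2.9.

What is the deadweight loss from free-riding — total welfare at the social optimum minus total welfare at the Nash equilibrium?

Developer i's FOC: ∂u_i/∂x_i = α_i − x_i = 0, so x_i* = α_i.
NE contributions = (2.8, 3.6, 2.9); X = 9.3.
W^NE = (Σα)·X − ½Σα_i² = 9.3² − ½·29.21 = 71.885.
Planner sets x_i = Σα_j = 9.3 for every i, so X^SO = 3·9.3 = 27.9.
W^SO = (Σα)·X^SO − ½·3·(Σα)² = (3/2)·9.3² = 129.735.
Deadweight loss = W^SO − W^NE = 57.85.

57.85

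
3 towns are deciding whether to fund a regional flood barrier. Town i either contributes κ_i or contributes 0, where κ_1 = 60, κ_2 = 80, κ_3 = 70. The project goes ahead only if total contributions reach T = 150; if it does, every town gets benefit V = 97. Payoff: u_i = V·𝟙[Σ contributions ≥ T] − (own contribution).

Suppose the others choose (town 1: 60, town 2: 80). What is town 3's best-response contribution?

70

Others' total = 140. Contributing 70 brings total to 210 ≥ 150: gain V − κ_3 = 27.
Best response: 70.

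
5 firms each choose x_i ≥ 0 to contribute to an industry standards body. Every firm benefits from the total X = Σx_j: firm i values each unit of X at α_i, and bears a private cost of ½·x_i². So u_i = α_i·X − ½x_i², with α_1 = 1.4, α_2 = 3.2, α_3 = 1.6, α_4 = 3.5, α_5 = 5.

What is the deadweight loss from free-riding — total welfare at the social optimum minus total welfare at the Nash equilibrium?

350.14

Firm i's FOC: ∂u_i/∂x_i = α_i − x_i = 0, so x_i* = α_i.
NE contributions = (1.4, 3.2, 1.6, 3.5, 5); X = 14.7.
W^NE = (Σα)·X − ½Σα_i² = 14.7² − ½·52.01 = 190.085.
Planner sets x_i = Σα_j = 14.7 for every i, so X^SO = 5·14.7 = 73.5.
W^SO = (Σα)·X^SO − ½·5·(Σα)² = (5/2)·14.7² = 540.225.
Deadweight loss = W^SO − W^NE = 350.14.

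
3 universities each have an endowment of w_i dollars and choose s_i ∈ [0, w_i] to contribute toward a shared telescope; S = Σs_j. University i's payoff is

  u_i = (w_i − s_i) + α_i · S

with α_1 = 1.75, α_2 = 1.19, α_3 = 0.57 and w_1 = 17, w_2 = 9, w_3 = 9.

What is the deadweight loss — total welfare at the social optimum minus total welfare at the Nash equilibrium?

∂u_i/∂s_i = α_i − 1, so university i contributes w_i if α_i > 1, else 0.
α_i > 1 for i ∈ {1, 2}; NE contributions (17, 9, 0), S = 26.
W^NE = Σw_i − S^NE + (Σα_i)·S^NE = 35 + 2.51·26 = 100.26.
Planner: ∂(Σu_j)/∂s_i = Σα_j − 1 = 2.51 > 0, so everyone contributes w_i; S^SO = 35, W^SO = 35 + 2.51·35 = 122.85.
Deadweight loss = 22.59.

22.59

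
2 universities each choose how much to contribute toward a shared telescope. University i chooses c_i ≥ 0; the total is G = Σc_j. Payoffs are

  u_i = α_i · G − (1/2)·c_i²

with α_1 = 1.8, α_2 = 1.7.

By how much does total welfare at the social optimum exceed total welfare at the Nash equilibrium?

University i's FOC: ∂u_i/∂c_i = α_i − c_i = 0, so c_i* = α_i.
NE contributions = (1.8, 1.7); G = 3.5.
W^NE = (Σα)·G − ½Σα_i² = 3.5² − ½·6.13 = 9.185.
Planner sets c_i = Σα_j = 3.5 for every i, so G^SO = 2·3.5 = 7.
W^SO = (Σα)·G^SO − ½·2·(Σα)² = (2/2)·3.5² = 12.25.
Deadweight loss = W^SO − W^NE = 3.065.

3.065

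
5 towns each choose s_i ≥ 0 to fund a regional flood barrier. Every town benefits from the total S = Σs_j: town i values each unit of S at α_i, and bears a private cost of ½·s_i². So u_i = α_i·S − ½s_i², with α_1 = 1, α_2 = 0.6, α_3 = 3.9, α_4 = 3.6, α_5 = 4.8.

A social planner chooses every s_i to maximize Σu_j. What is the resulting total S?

69.5

Planner FOC: ∂(Σu_j)/∂s_i = (Σα_j) − s_i = 0, so s_i^SO = Σα_j = 13.9 for every i; S^SO = 69.5.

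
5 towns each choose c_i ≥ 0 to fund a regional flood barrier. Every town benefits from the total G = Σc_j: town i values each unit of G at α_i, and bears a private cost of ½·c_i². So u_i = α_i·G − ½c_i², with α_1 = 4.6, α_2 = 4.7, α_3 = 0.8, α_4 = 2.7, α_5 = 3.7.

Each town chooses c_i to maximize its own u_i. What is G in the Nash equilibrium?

16.5

Town i's FOC: ∂u_i/∂c_i = α_i − c_i = 0, so c_i* = α_i.
NE contributions = (4.6, 4.7, 0.8, 2.7, 3.7); G = 16.5.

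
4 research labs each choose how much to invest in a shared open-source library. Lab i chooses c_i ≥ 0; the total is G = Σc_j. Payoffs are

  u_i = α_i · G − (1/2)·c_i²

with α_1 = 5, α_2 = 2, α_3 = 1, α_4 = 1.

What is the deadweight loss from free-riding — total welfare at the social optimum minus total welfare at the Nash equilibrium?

Lab i's FOC: ∂u_i/∂c_i = α_i − c_i = 0, so c_i* = α_i.
NE contributions = (5, 2, 1, 1); G = 9.
W^NE = (Σα)·G − ½Σα_i² = 9² − ½·31 = 65.5.
Planner sets c_i = Σα_j = 9 for every i, so G^SO = 4·9 = 36.
W^SO = (Σα)·G^SO − ½·4·(Σα)² = (4/2)·9² = 162.
Deadweight loss = W^SO − W^NE = 96.5.

96.5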